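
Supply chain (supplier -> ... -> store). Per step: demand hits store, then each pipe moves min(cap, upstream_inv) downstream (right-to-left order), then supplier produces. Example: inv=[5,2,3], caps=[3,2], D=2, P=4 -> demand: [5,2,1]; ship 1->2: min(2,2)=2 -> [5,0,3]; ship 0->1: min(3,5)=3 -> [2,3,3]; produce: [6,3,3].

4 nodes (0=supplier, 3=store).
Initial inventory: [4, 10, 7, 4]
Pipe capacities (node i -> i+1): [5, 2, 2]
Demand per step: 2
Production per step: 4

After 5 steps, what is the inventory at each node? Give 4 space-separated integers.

Step 1: demand=2,sold=2 ship[2->3]=2 ship[1->2]=2 ship[0->1]=4 prod=4 -> inv=[4 12 7 4]
Step 2: demand=2,sold=2 ship[2->3]=2 ship[1->2]=2 ship[0->1]=4 prod=4 -> inv=[4 14 7 4]
Step 3: demand=2,sold=2 ship[2->3]=2 ship[1->2]=2 ship[0->1]=4 prod=4 -> inv=[4 16 7 4]
Step 4: demand=2,sold=2 ship[2->3]=2 ship[1->2]=2 ship[0->1]=4 prod=4 -> inv=[4 18 7 4]
Step 5: demand=2,sold=2 ship[2->3]=2 ship[1->2]=2 ship[0->1]=4 prod=4 -> inv=[4 20 7 4]

4 20 7 4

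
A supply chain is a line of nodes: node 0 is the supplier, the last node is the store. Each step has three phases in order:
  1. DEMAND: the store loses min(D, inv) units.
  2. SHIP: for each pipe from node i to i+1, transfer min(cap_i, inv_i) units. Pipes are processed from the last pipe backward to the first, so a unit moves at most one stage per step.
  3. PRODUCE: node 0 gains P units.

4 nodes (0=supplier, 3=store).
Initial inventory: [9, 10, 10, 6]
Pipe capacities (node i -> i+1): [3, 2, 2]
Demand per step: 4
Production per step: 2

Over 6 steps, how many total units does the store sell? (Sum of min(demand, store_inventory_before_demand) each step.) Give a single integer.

Answer: 16

Derivation:
Step 1: sold=4 (running total=4) -> [8 11 10 4]
Step 2: sold=4 (running total=8) -> [7 12 10 2]
Step 3: sold=2 (running total=10) -> [6 13 10 2]
Step 4: sold=2 (running total=12) -> [5 14 10 2]
Step 5: sold=2 (running total=14) -> [4 15 10 2]
Step 6: sold=2 (running total=16) -> [3 16 10 2]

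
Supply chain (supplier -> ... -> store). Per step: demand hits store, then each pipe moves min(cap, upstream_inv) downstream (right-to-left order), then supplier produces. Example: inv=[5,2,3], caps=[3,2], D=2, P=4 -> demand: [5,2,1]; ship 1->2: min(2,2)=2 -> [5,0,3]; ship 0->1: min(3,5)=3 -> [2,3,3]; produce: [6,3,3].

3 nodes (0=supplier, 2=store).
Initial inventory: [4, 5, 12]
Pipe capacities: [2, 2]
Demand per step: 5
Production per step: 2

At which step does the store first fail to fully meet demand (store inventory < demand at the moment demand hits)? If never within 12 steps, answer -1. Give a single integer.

Step 1: demand=5,sold=5 ship[1->2]=2 ship[0->1]=2 prod=2 -> [4 5 9]
Step 2: demand=5,sold=5 ship[1->2]=2 ship[0->1]=2 prod=2 -> [4 5 6]
Step 3: demand=5,sold=5 ship[1->2]=2 ship[0->1]=2 prod=2 -> [4 5 3]
Step 4: demand=5,sold=3 ship[1->2]=2 ship[0->1]=2 prod=2 -> [4 5 2]
Step 5: demand=5,sold=2 ship[1->2]=2 ship[0->1]=2 prod=2 -> [4 5 2]
Step 6: demand=5,sold=2 ship[1->2]=2 ship[0->1]=2 prod=2 -> [4 5 2]
Step 7: demand=5,sold=2 ship[1->2]=2 ship[0->1]=2 prod=2 -> [4 5 2]
Step 8: demand=5,sold=2 ship[1->2]=2 ship[0->1]=2 prod=2 -> [4 5 2]
Step 9: demand=5,sold=2 ship[1->2]=2 ship[0->1]=2 prod=2 -> [4 5 2]
Step 10: demand=5,sold=2 ship[1->2]=2 ship[0->1]=2 prod=2 -> [4 5 2]
Step 11: demand=5,sold=2 ship[1->2]=2 ship[0->1]=2 prod=2 -> [4 5 2]
Step 12: demand=5,sold=2 ship[1->2]=2 ship[0->1]=2 prod=2 -> [4 5 2]
First stockout at step 4

4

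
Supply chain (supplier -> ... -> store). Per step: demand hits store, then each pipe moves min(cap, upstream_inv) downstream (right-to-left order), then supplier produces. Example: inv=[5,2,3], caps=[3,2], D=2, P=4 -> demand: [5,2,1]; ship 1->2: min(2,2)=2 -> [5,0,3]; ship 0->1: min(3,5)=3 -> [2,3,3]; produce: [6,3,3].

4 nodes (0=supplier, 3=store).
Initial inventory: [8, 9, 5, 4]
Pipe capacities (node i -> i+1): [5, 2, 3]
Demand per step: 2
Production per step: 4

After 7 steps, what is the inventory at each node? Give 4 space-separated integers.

Step 1: demand=2,sold=2 ship[2->3]=3 ship[1->2]=2 ship[0->1]=5 prod=4 -> inv=[7 12 4 5]
Step 2: demand=2,sold=2 ship[2->3]=3 ship[1->2]=2 ship[0->1]=5 prod=4 -> inv=[6 15 3 6]
Step 3: demand=2,sold=2 ship[2->3]=3 ship[1->2]=2 ship[0->1]=5 prod=4 -> inv=[5 18 2 7]
Step 4: demand=2,sold=2 ship[2->3]=2 ship[1->2]=2 ship[0->1]=5 prod=4 -> inv=[4 21 2 7]
Step 5: demand=2,sold=2 ship[2->3]=2 ship[1->2]=2 ship[0->1]=4 prod=4 -> inv=[4 23 2 7]
Step 6: demand=2,sold=2 ship[2->3]=2 ship[1->2]=2 ship[0->1]=4 prod=4 -> inv=[4 25 2 7]
Step 7: demand=2,sold=2 ship[2->3]=2 ship[1->2]=2 ship[0->1]=4 prod=4 -> inv=[4 27 2 7]

4 27 2 7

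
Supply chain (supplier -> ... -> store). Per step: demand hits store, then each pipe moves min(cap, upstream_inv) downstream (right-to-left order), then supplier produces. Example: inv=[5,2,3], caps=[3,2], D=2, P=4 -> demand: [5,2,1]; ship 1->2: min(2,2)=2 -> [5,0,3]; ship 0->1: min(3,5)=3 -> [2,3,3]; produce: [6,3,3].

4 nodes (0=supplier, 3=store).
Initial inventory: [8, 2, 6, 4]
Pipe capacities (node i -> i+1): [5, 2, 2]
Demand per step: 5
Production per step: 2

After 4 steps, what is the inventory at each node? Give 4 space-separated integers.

Step 1: demand=5,sold=4 ship[2->3]=2 ship[1->2]=2 ship[0->1]=5 prod=2 -> inv=[5 5 6 2]
Step 2: demand=5,sold=2 ship[2->3]=2 ship[1->2]=2 ship[0->1]=5 prod=2 -> inv=[2 8 6 2]
Step 3: demand=5,sold=2 ship[2->3]=2 ship[1->2]=2 ship[0->1]=2 prod=2 -> inv=[2 8 6 2]
Step 4: demand=5,sold=2 ship[2->3]=2 ship[1->2]=2 ship[0->1]=2 prod=2 -> inv=[2 8 6 2]

2 8 6 2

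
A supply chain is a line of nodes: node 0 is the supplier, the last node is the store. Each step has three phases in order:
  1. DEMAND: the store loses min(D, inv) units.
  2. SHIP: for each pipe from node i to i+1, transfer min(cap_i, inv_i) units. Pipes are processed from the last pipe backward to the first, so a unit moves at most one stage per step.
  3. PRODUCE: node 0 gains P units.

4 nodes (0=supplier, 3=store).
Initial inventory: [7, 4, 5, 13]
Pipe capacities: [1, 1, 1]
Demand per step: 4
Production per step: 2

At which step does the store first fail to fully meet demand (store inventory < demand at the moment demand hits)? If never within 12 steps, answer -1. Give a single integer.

Step 1: demand=4,sold=4 ship[2->3]=1 ship[1->2]=1 ship[0->1]=1 prod=2 -> [8 4 5 10]
Step 2: demand=4,sold=4 ship[2->3]=1 ship[1->2]=1 ship[0->1]=1 prod=2 -> [9 4 5 7]
Step 3: demand=4,sold=4 ship[2->3]=1 ship[1->2]=1 ship[0->1]=1 prod=2 -> [10 4 5 4]
Step 4: demand=4,sold=4 ship[2->3]=1 ship[1->2]=1 ship[0->1]=1 prod=2 -> [11 4 5 1]
Step 5: demand=4,sold=1 ship[2->3]=1 ship[1->2]=1 ship[0->1]=1 prod=2 -> [12 4 5 1]
Step 6: demand=4,sold=1 ship[2->3]=1 ship[1->2]=1 ship[0->1]=1 prod=2 -> [13 4 5 1]
Step 7: demand=4,sold=1 ship[2->3]=1 ship[1->2]=1 ship[0->1]=1 prod=2 -> [14 4 5 1]
Step 8: demand=4,sold=1 ship[2->3]=1 ship[1->2]=1 ship[0->1]=1 prod=2 -> [15 4 5 1]
Step 9: demand=4,sold=1 ship[2->3]=1 ship[1->2]=1 ship[0->1]=1 prod=2 -> [16 4 5 1]
Step 10: demand=4,sold=1 ship[2->3]=1 ship[1->2]=1 ship[0->1]=1 prod=2 -> [17 4 5 1]
Step 11: demand=4,sold=1 ship[2->3]=1 ship[1->2]=1 ship[0->1]=1 prod=2 -> [18 4 5 1]
Step 12: demand=4,sold=1 ship[2->3]=1 ship[1->2]=1 ship[0->1]=1 prod=2 -> [19 4 5 1]
First stockout at step 5

5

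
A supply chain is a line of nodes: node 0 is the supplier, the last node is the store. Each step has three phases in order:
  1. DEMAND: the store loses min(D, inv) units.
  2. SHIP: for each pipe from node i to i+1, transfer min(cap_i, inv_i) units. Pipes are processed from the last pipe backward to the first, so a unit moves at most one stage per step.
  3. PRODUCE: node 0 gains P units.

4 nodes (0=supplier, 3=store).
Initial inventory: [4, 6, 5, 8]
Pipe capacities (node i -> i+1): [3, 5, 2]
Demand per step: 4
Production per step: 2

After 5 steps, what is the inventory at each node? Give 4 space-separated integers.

Step 1: demand=4,sold=4 ship[2->3]=2 ship[1->2]=5 ship[0->1]=3 prod=2 -> inv=[3 4 8 6]
Step 2: demand=4,sold=4 ship[2->3]=2 ship[1->2]=4 ship[0->1]=3 prod=2 -> inv=[2 3 10 4]
Step 3: demand=4,sold=4 ship[2->3]=2 ship[1->2]=3 ship[0->1]=2 prod=2 -> inv=[2 2 11 2]
Step 4: demand=4,sold=2 ship[2->3]=2 ship[1->2]=2 ship[0->1]=2 prod=2 -> inv=[2 2 11 2]
Step 5: demand=4,sold=2 ship[2->3]=2 ship[1->2]=2 ship[0->1]=2 prod=2 -> inv=[2 2 11 2]

2 2 11 2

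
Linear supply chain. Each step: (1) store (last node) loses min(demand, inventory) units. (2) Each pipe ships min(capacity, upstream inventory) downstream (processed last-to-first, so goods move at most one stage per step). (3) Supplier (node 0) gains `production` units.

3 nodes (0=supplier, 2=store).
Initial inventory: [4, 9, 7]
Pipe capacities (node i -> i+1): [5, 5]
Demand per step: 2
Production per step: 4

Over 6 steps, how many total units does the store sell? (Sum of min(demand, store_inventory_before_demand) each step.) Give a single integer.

Step 1: sold=2 (running total=2) -> [4 8 10]
Step 2: sold=2 (running total=4) -> [4 7 13]
Step 3: sold=2 (running total=6) -> [4 6 16]
Step 4: sold=2 (running total=8) -> [4 5 19]
Step 5: sold=2 (running total=10) -> [4 4 22]
Step 6: sold=2 (running total=12) -> [4 4 24]

Answer: 12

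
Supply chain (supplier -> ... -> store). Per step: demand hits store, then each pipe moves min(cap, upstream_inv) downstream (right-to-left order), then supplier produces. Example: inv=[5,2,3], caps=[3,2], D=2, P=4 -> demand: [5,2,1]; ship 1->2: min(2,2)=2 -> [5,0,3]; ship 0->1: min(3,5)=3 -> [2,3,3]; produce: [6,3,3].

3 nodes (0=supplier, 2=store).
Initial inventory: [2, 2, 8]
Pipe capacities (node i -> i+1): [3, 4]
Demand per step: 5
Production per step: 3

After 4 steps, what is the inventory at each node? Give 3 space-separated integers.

Step 1: demand=5,sold=5 ship[1->2]=2 ship[0->1]=2 prod=3 -> inv=[3 2 5]
Step 2: demand=5,sold=5 ship[1->2]=2 ship[0->1]=3 prod=3 -> inv=[3 3 2]
Step 3: demand=5,sold=2 ship[1->2]=3 ship[0->1]=3 prod=3 -> inv=[3 3 3]
Step 4: demand=5,sold=3 ship[1->2]=3 ship[0->1]=3 prod=3 -> inv=[3 3 3]

3 3 3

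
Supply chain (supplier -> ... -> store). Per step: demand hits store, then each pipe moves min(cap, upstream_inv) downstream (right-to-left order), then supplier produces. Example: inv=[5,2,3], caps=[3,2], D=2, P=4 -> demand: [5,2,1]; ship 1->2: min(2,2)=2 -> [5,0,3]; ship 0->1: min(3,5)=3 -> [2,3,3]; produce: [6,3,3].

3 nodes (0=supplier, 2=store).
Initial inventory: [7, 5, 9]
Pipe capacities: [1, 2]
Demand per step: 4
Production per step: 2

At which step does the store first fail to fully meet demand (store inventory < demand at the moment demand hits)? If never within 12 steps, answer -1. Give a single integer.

Step 1: demand=4,sold=4 ship[1->2]=2 ship[0->1]=1 prod=2 -> [8 4 7]
Step 2: demand=4,sold=4 ship[1->2]=2 ship[0->1]=1 prod=2 -> [9 3 5]
Step 3: demand=4,sold=4 ship[1->2]=2 ship[0->1]=1 prod=2 -> [10 2 3]
Step 4: demand=4,sold=3 ship[1->2]=2 ship[0->1]=1 prod=2 -> [11 1 2]
Step 5: demand=4,sold=2 ship[1->2]=1 ship[0->1]=1 prod=2 -> [12 1 1]
Step 6: demand=4,sold=1 ship[1->2]=1 ship[0->1]=1 prod=2 -> [13 1 1]
Step 7: demand=4,sold=1 ship[1->2]=1 ship[0->1]=1 prod=2 -> [14 1 1]
Step 8: demand=4,sold=1 ship[1->2]=1 ship[0->1]=1 prod=2 -> [15 1 1]
Step 9: demand=4,sold=1 ship[1->2]=1 ship[0->1]=1 prod=2 -> [16 1 1]
Step 10: demand=4,sold=1 ship[1->2]=1 ship[0->1]=1 prod=2 -> [17 1 1]
Step 11: demand=4,sold=1 ship[1->2]=1 ship[0->1]=1 prod=2 -> [18 1 1]
Step 12: demand=4,sold=1 ship[1->2]=1 ship[0->1]=1 prod=2 -> [19 1 1]
First stockout at step 4

4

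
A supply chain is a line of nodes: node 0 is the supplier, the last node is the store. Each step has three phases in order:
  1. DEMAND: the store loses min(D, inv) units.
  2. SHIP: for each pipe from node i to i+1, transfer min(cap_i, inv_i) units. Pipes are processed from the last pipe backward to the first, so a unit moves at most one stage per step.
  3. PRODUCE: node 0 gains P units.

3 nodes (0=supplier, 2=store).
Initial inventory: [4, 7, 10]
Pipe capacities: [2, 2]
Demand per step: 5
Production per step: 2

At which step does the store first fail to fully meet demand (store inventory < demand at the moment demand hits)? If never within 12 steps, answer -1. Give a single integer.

Step 1: demand=5,sold=5 ship[1->2]=2 ship[0->1]=2 prod=2 -> [4 7 7]
Step 2: demand=5,sold=5 ship[1->2]=2 ship[0->1]=2 prod=2 -> [4 7 4]
Step 3: demand=5,sold=4 ship[1->2]=2 ship[0->1]=2 prod=2 -> [4 7 2]
Step 4: demand=5,sold=2 ship[1->2]=2 ship[0->1]=2 prod=2 -> [4 7 2]
Step 5: demand=5,sold=2 ship[1->2]=2 ship[0->1]=2 prod=2 -> [4 7 2]
Step 6: demand=5,sold=2 ship[1->2]=2 ship[0->1]=2 prod=2 -> [4 7 2]
Step 7: demand=5,sold=2 ship[1->2]=2 ship[0->1]=2 prod=2 -> [4 7 2]
Step 8: demand=5,sold=2 ship[1->2]=2 ship[0->1]=2 prod=2 -> [4 7 2]
Step 9: demand=5,sold=2 ship[1->2]=2 ship[0->1]=2 prod=2 -> [4 7 2]
Step 10: demand=5,sold=2 ship[1->2]=2 ship[0->1]=2 prod=2 -> [4 7 2]
Step 11: demand=5,sold=2 ship[1->2]=2 ship[0->1]=2 prod=2 -> [4 7 2]
Step 12: demand=5,sold=2 ship[1->2]=2 ship[0->1]=2 prod=2 -> [4 7 2]
First stockout at step 3

3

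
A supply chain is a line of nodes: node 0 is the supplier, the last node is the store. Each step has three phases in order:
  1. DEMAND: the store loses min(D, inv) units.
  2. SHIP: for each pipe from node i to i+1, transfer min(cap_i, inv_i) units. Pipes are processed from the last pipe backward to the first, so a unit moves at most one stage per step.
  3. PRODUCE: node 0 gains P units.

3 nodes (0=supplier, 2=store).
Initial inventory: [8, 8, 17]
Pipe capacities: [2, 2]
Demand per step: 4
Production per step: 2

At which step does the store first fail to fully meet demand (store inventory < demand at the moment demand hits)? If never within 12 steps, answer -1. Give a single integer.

Step 1: demand=4,sold=4 ship[1->2]=2 ship[0->1]=2 prod=2 -> [8 8 15]
Step 2: demand=4,sold=4 ship[1->2]=2 ship[0->1]=2 prod=2 -> [8 8 13]
Step 3: demand=4,sold=4 ship[1->2]=2 ship[0->1]=2 prod=2 -> [8 8 11]
Step 4: demand=4,sold=4 ship[1->2]=2 ship[0->1]=2 prod=2 -> [8 8 9]
Step 5: demand=4,sold=4 ship[1->2]=2 ship[0->1]=2 prod=2 -> [8 8 7]
Step 6: demand=4,sold=4 ship[1->2]=2 ship[0->1]=2 prod=2 -> [8 8 5]
Step 7: demand=4,sold=4 ship[1->2]=2 ship[0->1]=2 prod=2 -> [8 8 3]
Step 8: demand=4,sold=3 ship[1->2]=2 ship[0->1]=2 prod=2 -> [8 8 2]
Step 9: demand=4,sold=2 ship[1->2]=2 ship[0->1]=2 prod=2 -> [8 8 2]
Step 10: demand=4,sold=2 ship[1->2]=2 ship[0->1]=2 prod=2 -> [8 8 2]
Step 11: demand=4,sold=2 ship[1->2]=2 ship[0->1]=2 prod=2 -> [8 8 2]
Step 12: demand=4,sold=2 ship[1->2]=2 ship[0->1]=2 prod=2 -> [8 8 2]
First stockout at step 8

8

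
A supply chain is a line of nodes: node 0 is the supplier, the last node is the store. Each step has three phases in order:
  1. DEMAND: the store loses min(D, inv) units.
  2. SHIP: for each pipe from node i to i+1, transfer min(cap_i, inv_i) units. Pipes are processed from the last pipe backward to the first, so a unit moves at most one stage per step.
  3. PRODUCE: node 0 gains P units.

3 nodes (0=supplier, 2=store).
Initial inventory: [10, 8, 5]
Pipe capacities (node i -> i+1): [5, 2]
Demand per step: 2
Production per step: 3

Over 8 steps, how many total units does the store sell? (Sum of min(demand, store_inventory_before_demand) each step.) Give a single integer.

Answer: 16

Derivation:
Step 1: sold=2 (running total=2) -> [8 11 5]
Step 2: sold=2 (running total=4) -> [6 14 5]
Step 3: sold=2 (running total=6) -> [4 17 5]
Step 4: sold=2 (running total=8) -> [3 19 5]
Step 5: sold=2 (running total=10) -> [3 20 5]
Step 6: sold=2 (running total=12) -> [3 21 5]
Step 7: sold=2 (running total=14) -> [3 22 5]
Step 8: sold=2 (running total=16) -> [3 23 5]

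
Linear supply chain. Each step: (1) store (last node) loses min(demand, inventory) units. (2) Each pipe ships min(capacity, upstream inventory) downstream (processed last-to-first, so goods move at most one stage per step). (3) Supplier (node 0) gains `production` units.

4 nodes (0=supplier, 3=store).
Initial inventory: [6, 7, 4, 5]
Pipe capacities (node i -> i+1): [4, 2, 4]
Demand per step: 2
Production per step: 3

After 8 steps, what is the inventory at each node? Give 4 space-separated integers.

Step 1: demand=2,sold=2 ship[2->3]=4 ship[1->2]=2 ship[0->1]=4 prod=3 -> inv=[5 9 2 7]
Step 2: demand=2,sold=2 ship[2->3]=2 ship[1->2]=2 ship[0->1]=4 prod=3 -> inv=[4 11 2 7]
Step 3: demand=2,sold=2 ship[2->3]=2 ship[1->2]=2 ship[0->1]=4 prod=3 -> inv=[3 13 2 7]
Step 4: demand=2,sold=2 ship[2->3]=2 ship[1->2]=2 ship[0->1]=3 prod=3 -> inv=[3 14 2 7]
Step 5: demand=2,sold=2 ship[2->3]=2 ship[1->2]=2 ship[0->1]=3 prod=3 -> inv=[3 15 2 7]
Step 6: demand=2,sold=2 ship[2->3]=2 ship[1->2]=2 ship[0->1]=3 prod=3 -> inv=[3 16 2 7]
Step 7: demand=2,sold=2 ship[2->3]=2 ship[1->2]=2 ship[0->1]=3 prod=3 -> inv=[3 17 2 7]
Step 8: demand=2,sold=2 ship[2->3]=2 ship[1->2]=2 ship[0->1]=3 prod=3 -> inv=[3 18 2 7]

3 18 2 7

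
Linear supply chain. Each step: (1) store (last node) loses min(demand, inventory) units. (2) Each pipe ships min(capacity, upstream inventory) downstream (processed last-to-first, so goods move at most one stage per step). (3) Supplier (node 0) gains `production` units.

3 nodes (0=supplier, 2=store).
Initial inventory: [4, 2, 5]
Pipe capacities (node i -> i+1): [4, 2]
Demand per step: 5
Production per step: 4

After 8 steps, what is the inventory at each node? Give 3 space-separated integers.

Step 1: demand=5,sold=5 ship[1->2]=2 ship[0->1]=4 prod=4 -> inv=[4 4 2]
Step 2: demand=5,sold=2 ship[1->2]=2 ship[0->1]=4 prod=4 -> inv=[4 6 2]
Step 3: demand=5,sold=2 ship[1->2]=2 ship[0->1]=4 prod=4 -> inv=[4 8 2]
Step 4: demand=5,sold=2 ship[1->2]=2 ship[0->1]=4 prod=4 -> inv=[4 10 2]
Step 5: demand=5,sold=2 ship[1->2]=2 ship[0->1]=4 prod=4 -> inv=[4 12 2]
Step 6: demand=5,sold=2 ship[1->2]=2 ship[0->1]=4 prod=4 -> inv=[4 14 2]
Step 7: demand=5,sold=2 ship[1->2]=2 ship[0->1]=4 prod=4 -> inv=[4 16 2]
Step 8: demand=5,sold=2 ship[1->2]=2 ship[0->1]=4 prod=4 -> inv=[4 18 2]

4 18 2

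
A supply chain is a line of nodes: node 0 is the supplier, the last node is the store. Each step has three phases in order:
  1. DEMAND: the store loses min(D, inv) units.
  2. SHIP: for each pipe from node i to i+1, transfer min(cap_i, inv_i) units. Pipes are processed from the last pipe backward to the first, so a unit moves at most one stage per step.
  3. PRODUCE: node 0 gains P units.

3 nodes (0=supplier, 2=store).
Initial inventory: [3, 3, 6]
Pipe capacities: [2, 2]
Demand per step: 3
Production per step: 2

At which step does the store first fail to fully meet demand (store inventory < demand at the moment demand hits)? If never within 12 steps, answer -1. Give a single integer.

Step 1: demand=3,sold=3 ship[1->2]=2 ship[0->1]=2 prod=2 -> [3 3 5]
Step 2: demand=3,sold=3 ship[1->2]=2 ship[0->1]=2 prod=2 -> [3 3 4]
Step 3: demand=3,sold=3 ship[1->2]=2 ship[0->1]=2 prod=2 -> [3 3 3]
Step 4: demand=3,sold=3 ship[1->2]=2 ship[0->1]=2 prod=2 -> [3 3 2]
Step 5: demand=3,sold=2 ship[1->2]=2 ship[0->1]=2 prod=2 -> [3 3 2]
Step 6: demand=3,sold=2 ship[1->2]=2 ship[0->1]=2 prod=2 -> [3 3 2]
Step 7: demand=3,sold=2 ship[1->2]=2 ship[0->1]=2 prod=2 -> [3 3 2]
Step 8: demand=3,sold=2 ship[1->2]=2 ship[0->1]=2 prod=2 -> [3 3 2]
Step 9: demand=3,sold=2 ship[1->2]=2 ship[0->1]=2 prod=2 -> [3 3 2]
Step 10: demand=3,sold=2 ship[1->2]=2 ship[0->1]=2 prod=2 -> [3 3 2]
Step 11: demand=3,sold=2 ship[1->2]=2 ship[0->1]=2 prod=2 -> [3 3 2]
Step 12: demand=3,sold=2 ship[1->2]=2 ship[0->1]=2 prod=2 -> [3 3 2]
First stockout at step 5

5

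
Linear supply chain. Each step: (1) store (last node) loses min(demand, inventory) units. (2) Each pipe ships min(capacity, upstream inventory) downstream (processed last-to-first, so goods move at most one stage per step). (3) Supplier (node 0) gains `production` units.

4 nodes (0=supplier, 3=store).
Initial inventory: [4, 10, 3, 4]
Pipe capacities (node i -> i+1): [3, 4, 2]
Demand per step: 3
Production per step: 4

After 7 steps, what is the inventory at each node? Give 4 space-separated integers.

Step 1: demand=3,sold=3 ship[2->3]=2 ship[1->2]=4 ship[0->1]=3 prod=4 -> inv=[5 9 5 3]
Step 2: demand=3,sold=3 ship[2->3]=2 ship[1->2]=4 ship[0->1]=3 prod=4 -> inv=[6 8 7 2]
Step 3: demand=3,sold=2 ship[2->3]=2 ship[1->2]=4 ship[0->1]=3 prod=4 -> inv=[7 7 9 2]
Step 4: demand=3,sold=2 ship[2->3]=2 ship[1->2]=4 ship[0->1]=3 prod=4 -> inv=[8 6 11 2]
Step 5: demand=3,sold=2 ship[2->3]=2 ship[1->2]=4 ship[0->1]=3 prod=4 -> inv=[9 5 13 2]
Step 6: demand=3,sold=2 ship[2->3]=2 ship[1->2]=4 ship[0->1]=3 prod=4 -> inv=[10 4 15 2]
Step 7: demand=3,sold=2 ship[2->3]=2 ship[1->2]=4 ship[0->1]=3 prod=4 -> inv=[11 3 17 2]

11 3 17 2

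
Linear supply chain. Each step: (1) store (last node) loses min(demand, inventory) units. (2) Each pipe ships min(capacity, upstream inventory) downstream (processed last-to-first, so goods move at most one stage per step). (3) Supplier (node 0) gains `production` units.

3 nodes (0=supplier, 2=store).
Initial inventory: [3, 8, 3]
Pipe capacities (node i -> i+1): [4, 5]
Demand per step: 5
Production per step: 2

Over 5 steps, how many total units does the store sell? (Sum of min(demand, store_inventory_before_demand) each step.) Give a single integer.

Step 1: sold=3 (running total=3) -> [2 6 5]
Step 2: sold=5 (running total=8) -> [2 3 5]
Step 3: sold=5 (running total=13) -> [2 2 3]
Step 4: sold=3 (running total=16) -> [2 2 2]
Step 5: sold=2 (running total=18) -> [2 2 2]

Answer: 18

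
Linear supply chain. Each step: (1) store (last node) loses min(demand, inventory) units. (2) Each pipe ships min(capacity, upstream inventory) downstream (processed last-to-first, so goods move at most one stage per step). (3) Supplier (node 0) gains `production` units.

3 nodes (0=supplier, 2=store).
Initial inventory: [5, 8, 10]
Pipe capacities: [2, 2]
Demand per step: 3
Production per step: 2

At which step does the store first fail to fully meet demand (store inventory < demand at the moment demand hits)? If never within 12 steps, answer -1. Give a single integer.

Step 1: demand=3,sold=3 ship[1->2]=2 ship[0->1]=2 prod=2 -> [5 8 9]
Step 2: demand=3,sold=3 ship[1->2]=2 ship[0->1]=2 prod=2 -> [5 8 8]
Step 3: demand=3,sold=3 ship[1->2]=2 ship[0->1]=2 prod=2 -> [5 8 7]
Step 4: demand=3,sold=3 ship[1->2]=2 ship[0->1]=2 prod=2 -> [5 8 6]
Step 5: demand=3,sold=3 ship[1->2]=2 ship[0->1]=2 prod=2 -> [5 8 5]
Step 6: demand=3,sold=3 ship[1->2]=2 ship[0->1]=2 prod=2 -> [5 8 4]
Step 7: demand=3,sold=3 ship[1->2]=2 ship[0->1]=2 prod=2 -> [5 8 3]
Step 8: demand=3,sold=3 ship[1->2]=2 ship[0->1]=2 prod=2 -> [5 8 2]
Step 9: demand=3,sold=2 ship[1->2]=2 ship[0->1]=2 prod=2 -> [5 8 2]
Step 10: demand=3,sold=2 ship[1->2]=2 ship[0->1]=2 prod=2 -> [5 8 2]
Step 11: demand=3,sold=2 ship[1->2]=2 ship[0->1]=2 prod=2 -> [5 8 2]
Step 12: demand=3,sold=2 ship[1->2]=2 ship[0->1]=2 prod=2 -> [5 8 2]
First stockout at step 9

9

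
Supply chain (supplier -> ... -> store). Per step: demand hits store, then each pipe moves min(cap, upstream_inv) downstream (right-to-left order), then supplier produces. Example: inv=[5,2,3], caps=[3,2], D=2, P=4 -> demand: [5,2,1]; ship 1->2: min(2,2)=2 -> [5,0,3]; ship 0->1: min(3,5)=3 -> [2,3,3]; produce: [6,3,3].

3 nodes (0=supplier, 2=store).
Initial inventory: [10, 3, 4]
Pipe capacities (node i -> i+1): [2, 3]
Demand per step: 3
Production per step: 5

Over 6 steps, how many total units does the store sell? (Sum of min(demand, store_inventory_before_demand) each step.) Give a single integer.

Answer: 15

Derivation:
Step 1: sold=3 (running total=3) -> [13 2 4]
Step 2: sold=3 (running total=6) -> [16 2 3]
Step 3: sold=3 (running total=9) -> [19 2 2]
Step 4: sold=2 (running total=11) -> [22 2 2]
Step 5: sold=2 (running total=13) -> [25 2 2]
Step 6: sold=2 (running total=15) -> [28 2 2]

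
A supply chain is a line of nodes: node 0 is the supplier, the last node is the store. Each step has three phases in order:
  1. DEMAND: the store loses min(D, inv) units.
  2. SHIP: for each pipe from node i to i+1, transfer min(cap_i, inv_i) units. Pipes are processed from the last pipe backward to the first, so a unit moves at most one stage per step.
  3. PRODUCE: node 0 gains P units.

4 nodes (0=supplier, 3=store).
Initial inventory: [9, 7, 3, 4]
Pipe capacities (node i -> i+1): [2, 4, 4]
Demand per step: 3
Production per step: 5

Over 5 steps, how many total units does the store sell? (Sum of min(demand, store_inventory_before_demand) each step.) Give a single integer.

Answer: 15

Derivation:
Step 1: sold=3 (running total=3) -> [12 5 4 4]
Step 2: sold=3 (running total=6) -> [15 3 4 5]
Step 3: sold=3 (running total=9) -> [18 2 3 6]
Step 4: sold=3 (running total=12) -> [21 2 2 6]
Step 5: sold=3 (running total=15) -> [24 2 2 5]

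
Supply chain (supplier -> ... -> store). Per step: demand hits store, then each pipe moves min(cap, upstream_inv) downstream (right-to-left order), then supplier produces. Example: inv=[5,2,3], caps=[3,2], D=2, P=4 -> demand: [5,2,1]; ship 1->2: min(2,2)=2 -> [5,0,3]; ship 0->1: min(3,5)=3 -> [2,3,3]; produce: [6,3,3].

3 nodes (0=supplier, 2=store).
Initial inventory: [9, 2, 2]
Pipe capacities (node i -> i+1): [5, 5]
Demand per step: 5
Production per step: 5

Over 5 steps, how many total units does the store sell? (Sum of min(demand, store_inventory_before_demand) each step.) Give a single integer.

Answer: 19

Derivation:
Step 1: sold=2 (running total=2) -> [9 5 2]
Step 2: sold=2 (running total=4) -> [9 5 5]
Step 3: sold=5 (running total=9) -> [9 5 5]
Step 4: sold=5 (running total=14) -> [9 5 5]
Step 5: sold=5 (running total=19) -> [9 5 5]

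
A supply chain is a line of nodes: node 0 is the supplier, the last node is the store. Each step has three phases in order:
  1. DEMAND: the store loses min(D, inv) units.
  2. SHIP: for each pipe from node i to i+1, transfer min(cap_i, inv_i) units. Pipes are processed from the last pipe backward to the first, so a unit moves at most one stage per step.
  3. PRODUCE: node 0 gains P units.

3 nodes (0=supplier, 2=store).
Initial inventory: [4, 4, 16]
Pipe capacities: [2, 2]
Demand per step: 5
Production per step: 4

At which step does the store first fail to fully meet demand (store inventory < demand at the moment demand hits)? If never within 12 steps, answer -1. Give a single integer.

Step 1: demand=5,sold=5 ship[1->2]=2 ship[0->1]=2 prod=4 -> [6 4 13]
Step 2: demand=5,sold=5 ship[1->2]=2 ship[0->1]=2 prod=4 -> [8 4 10]
Step 3: demand=5,sold=5 ship[1->2]=2 ship[0->1]=2 prod=4 -> [10 4 7]
Step 4: demand=5,sold=5 ship[1->2]=2 ship[0->1]=2 prod=4 -> [12 4 4]
Step 5: demand=5,sold=4 ship[1->2]=2 ship[0->1]=2 prod=4 -> [14 4 2]
Step 6: demand=5,sold=2 ship[1->2]=2 ship[0->1]=2 prod=4 -> [16 4 2]
Step 7: demand=5,sold=2 ship[1->2]=2 ship[0->1]=2 prod=4 -> [18 4 2]
Step 8: demand=5,sold=2 ship[1->2]=2 ship[0->1]=2 prod=4 -> [20 4 2]
Step 9: demand=5,sold=2 ship[1->2]=2 ship[0->1]=2 prod=4 -> [22 4 2]
Step 10: demand=5,sold=2 ship[1->2]=2 ship[0->1]=2 prod=4 -> [24 4 2]
Step 11: demand=5,sold=2 ship[1->2]=2 ship[0->1]=2 prod=4 -> [26 4 2]
Step 12: demand=5,sold=2 ship[1->2]=2 ship[0->1]=2 prod=4 -> [28 4 2]
First stockout at step 5

5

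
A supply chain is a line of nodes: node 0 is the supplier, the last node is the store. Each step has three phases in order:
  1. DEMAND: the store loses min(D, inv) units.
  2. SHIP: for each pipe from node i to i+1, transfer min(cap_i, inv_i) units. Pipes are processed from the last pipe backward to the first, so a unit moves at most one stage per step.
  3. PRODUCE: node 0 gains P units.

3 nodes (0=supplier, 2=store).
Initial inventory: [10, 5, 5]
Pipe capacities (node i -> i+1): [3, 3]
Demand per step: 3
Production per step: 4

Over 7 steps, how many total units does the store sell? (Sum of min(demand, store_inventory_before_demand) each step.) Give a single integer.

Step 1: sold=3 (running total=3) -> [11 5 5]
Step 2: sold=3 (running total=6) -> [12 5 5]
Step 3: sold=3 (running total=9) -> [13 5 5]
Step 4: sold=3 (running total=12) -> [14 5 5]
Step 5: sold=3 (running total=15) -> [15 5 5]
Step 6: sold=3 (running total=18) -> [16 5 5]
Step 7: sold=3 (running total=21) -> [17 5 5]

Answer: 21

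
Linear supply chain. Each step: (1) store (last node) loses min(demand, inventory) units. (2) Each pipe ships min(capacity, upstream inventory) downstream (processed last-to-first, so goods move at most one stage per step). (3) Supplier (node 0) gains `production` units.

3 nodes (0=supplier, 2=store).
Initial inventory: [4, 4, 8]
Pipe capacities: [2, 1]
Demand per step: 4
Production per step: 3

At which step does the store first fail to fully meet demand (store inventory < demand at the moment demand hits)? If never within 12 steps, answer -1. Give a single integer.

Step 1: demand=4,sold=4 ship[1->2]=1 ship[0->1]=2 prod=3 -> [5 5 5]
Step 2: demand=4,sold=4 ship[1->2]=1 ship[0->1]=2 prod=3 -> [6 6 2]
Step 3: demand=4,sold=2 ship[1->2]=1 ship[0->1]=2 prod=3 -> [7 7 1]
Step 4: demand=4,sold=1 ship[1->2]=1 ship[0->1]=2 prod=3 -> [8 8 1]
Step 5: demand=4,sold=1 ship[1->2]=1 ship[0->1]=2 prod=3 -> [9 9 1]
Step 6: demand=4,sold=1 ship[1->2]=1 ship[0->1]=2 prod=3 -> [10 10 1]
Step 7: demand=4,sold=1 ship[1->2]=1 ship[0->1]=2 prod=3 -> [11 11 1]
Step 8: demand=4,sold=1 ship[1->2]=1 ship[0->1]=2 prod=3 -> [12 12 1]
Step 9: demand=4,sold=1 ship[1->2]=1 ship[0->1]=2 prod=3 -> [13 13 1]
Step 10: demand=4,sold=1 ship[1->2]=1 ship[0->1]=2 prod=3 -> [14 14 1]
Step 11: demand=4,sold=1 ship[1->2]=1 ship[0->1]=2 prod=3 -> [15 15 1]
Step 12: demand=4,sold=1 ship[1->2]=1 ship[0->1]=2 prod=3 -> [16 16 1]
First stockout at step 3

3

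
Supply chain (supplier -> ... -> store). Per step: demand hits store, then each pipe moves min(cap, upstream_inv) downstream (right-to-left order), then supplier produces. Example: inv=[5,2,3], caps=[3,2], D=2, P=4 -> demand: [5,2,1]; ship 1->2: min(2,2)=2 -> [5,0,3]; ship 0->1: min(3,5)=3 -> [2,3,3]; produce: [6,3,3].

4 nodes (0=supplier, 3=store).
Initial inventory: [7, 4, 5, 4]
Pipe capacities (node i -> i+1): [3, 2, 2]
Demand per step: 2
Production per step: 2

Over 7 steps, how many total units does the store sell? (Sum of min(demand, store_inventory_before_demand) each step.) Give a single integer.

Answer: 14

Derivation:
Step 1: sold=2 (running total=2) -> [6 5 5 4]
Step 2: sold=2 (running total=4) -> [5 6 5 4]
Step 3: sold=2 (running total=6) -> [4 7 5 4]
Step 4: sold=2 (running total=8) -> [3 8 5 4]
Step 5: sold=2 (running total=10) -> [2 9 5 4]
Step 6: sold=2 (running total=12) -> [2 9 5 4]
Step 7: sold=2 (running total=14) -> [2 9 5 4]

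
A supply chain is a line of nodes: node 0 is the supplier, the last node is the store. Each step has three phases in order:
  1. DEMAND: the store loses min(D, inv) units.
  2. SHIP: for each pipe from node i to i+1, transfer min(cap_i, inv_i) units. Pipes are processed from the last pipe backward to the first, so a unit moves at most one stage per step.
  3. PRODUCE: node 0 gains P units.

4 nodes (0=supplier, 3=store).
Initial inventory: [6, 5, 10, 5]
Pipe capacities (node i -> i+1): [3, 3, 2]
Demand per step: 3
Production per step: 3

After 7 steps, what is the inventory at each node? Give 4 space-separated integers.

Step 1: demand=3,sold=3 ship[2->3]=2 ship[1->2]=3 ship[0->1]=3 prod=3 -> inv=[6 5 11 4]
Step 2: demand=3,sold=3 ship[2->3]=2 ship[1->2]=3 ship[0->1]=3 prod=3 -> inv=[6 5 12 3]
Step 3: demand=3,sold=3 ship[2->3]=2 ship[1->2]=3 ship[0->1]=3 prod=3 -> inv=[6 5 13 2]
Step 4: demand=3,sold=2 ship[2->3]=2 ship[1->2]=3 ship[0->1]=3 prod=3 -> inv=[6 5 14 2]
Step 5: demand=3,sold=2 ship[2->3]=2 ship[1->2]=3 ship[0->1]=3 prod=3 -> inv=[6 5 15 2]
Step 6: demand=3,sold=2 ship[2->3]=2 ship[1->2]=3 ship[0->1]=3 prod=3 -> inv=[6 5 16 2]
Step 7: demand=3,sold=2 ship[2->3]=2 ship[1->2]=3 ship[0->1]=3 prod=3 -> inv=[6 5 17 2]

6 5 17 2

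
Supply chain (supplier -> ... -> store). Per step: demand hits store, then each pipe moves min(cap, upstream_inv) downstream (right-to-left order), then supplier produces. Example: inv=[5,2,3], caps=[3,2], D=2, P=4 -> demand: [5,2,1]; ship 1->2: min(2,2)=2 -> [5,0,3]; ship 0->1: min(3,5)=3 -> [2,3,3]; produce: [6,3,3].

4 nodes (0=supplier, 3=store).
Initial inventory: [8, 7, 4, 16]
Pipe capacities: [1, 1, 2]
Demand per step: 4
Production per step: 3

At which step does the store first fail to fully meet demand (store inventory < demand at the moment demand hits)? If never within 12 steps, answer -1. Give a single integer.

Step 1: demand=4,sold=4 ship[2->3]=2 ship[1->2]=1 ship[0->1]=1 prod=3 -> [10 7 3 14]
Step 2: demand=4,sold=4 ship[2->3]=2 ship[1->2]=1 ship[0->1]=1 prod=3 -> [12 7 2 12]
Step 3: demand=4,sold=4 ship[2->3]=2 ship[1->2]=1 ship[0->1]=1 prod=3 -> [14 7 1 10]
Step 4: demand=4,sold=4 ship[2->3]=1 ship[1->2]=1 ship[0->1]=1 prod=3 -> [16 7 1 7]
Step 5: demand=4,sold=4 ship[2->3]=1 ship[1->2]=1 ship[0->1]=1 prod=3 -> [18 7 1 4]
Step 6: demand=4,sold=4 ship[2->3]=1 ship[1->2]=1 ship[0->1]=1 prod=3 -> [20 7 1 1]
Step 7: demand=4,sold=1 ship[2->3]=1 ship[1->2]=1 ship[0->1]=1 prod=3 -> [22 7 1 1]
Step 8: demand=4,sold=1 ship[2->3]=1 ship[1->2]=1 ship[0->1]=1 prod=3 -> [24 7 1 1]
Step 9: demand=4,sold=1 ship[2->3]=1 ship[1->2]=1 ship[0->1]=1 prod=3 -> [26 7 1 1]
Step 10: demand=4,sold=1 ship[2->3]=1 ship[1->2]=1 ship[0->1]=1 prod=3 -> [28 7 1 1]
Step 11: demand=4,sold=1 ship[2->3]=1 ship[1->2]=1 ship[0->1]=1 prod=3 -> [30 7 1 1]
Step 12: demand=4,sold=1 ship[2->3]=1 ship[1->2]=1 ship[0->1]=1 prod=3 -> [32 7 1 1]
First stockout at step 7

7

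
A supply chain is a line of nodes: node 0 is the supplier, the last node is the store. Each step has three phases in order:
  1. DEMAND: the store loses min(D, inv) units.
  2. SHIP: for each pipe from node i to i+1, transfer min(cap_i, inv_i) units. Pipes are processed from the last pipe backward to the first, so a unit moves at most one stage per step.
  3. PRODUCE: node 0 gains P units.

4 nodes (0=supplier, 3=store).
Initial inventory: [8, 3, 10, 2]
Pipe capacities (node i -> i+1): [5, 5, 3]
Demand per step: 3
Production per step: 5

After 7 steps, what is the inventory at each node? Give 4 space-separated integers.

Step 1: demand=3,sold=2 ship[2->3]=3 ship[1->2]=3 ship[0->1]=5 prod=5 -> inv=[8 5 10 3]
Step 2: demand=3,sold=3 ship[2->3]=3 ship[1->2]=5 ship[0->1]=5 prod=5 -> inv=[8 5 12 3]
Step 3: demand=3,sold=3 ship[2->3]=3 ship[1->2]=5 ship[0->1]=5 prod=5 -> inv=[8 5 14 3]
Step 4: demand=3,sold=3 ship[2->3]=3 ship[1->2]=5 ship[0->1]=5 prod=5 -> inv=[8 5 16 3]
Step 5: demand=3,sold=3 ship[2->3]=3 ship[1->2]=5 ship[0->1]=5 prod=5 -> inv=[8 5 18 3]
Step 6: demand=3,sold=3 ship[2->3]=3 ship[1->2]=5 ship[0->1]=5 prod=5 -> inv=[8 5 20 3]
Step 7: demand=3,sold=3 ship[2->3]=3 ship[1->2]=5 ship[0->1]=5 prod=5 -> inv=[8 5 22 3]

8 5 22 3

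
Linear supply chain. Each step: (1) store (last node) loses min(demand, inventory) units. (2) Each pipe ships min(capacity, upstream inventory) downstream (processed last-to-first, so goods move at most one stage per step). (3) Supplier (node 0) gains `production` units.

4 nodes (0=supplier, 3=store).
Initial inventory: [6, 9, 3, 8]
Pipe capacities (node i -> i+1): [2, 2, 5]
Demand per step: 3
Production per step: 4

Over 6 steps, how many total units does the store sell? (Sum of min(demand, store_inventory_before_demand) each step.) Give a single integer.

Answer: 18

Derivation:
Step 1: sold=3 (running total=3) -> [8 9 2 8]
Step 2: sold=3 (running total=6) -> [10 9 2 7]
Step 3: sold=3 (running total=9) -> [12 9 2 6]
Step 4: sold=3 (running total=12) -> [14 9 2 5]
Step 5: sold=3 (running total=15) -> [16 9 2 4]
Step 6: sold=3 (running total=18) -> [18 9 2 3]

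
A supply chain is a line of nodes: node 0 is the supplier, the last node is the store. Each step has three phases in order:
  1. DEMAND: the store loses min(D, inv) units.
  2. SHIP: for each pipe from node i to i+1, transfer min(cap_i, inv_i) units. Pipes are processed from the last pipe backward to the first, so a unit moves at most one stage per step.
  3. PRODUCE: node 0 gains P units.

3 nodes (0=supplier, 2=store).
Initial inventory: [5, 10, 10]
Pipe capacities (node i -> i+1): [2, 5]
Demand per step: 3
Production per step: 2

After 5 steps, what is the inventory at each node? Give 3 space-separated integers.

Step 1: demand=3,sold=3 ship[1->2]=5 ship[0->1]=2 prod=2 -> inv=[5 7 12]
Step 2: demand=3,sold=3 ship[1->2]=5 ship[0->1]=2 prod=2 -> inv=[5 4 14]
Step 3: demand=3,sold=3 ship[1->2]=4 ship[0->1]=2 prod=2 -> inv=[5 2 15]
Step 4: demand=3,sold=3 ship[1->2]=2 ship[0->1]=2 prod=2 -> inv=[5 2 14]
Step 5: demand=3,sold=3 ship[1->2]=2 ship[0->1]=2 prod=2 -> inv=[5 2 13]

5 2 13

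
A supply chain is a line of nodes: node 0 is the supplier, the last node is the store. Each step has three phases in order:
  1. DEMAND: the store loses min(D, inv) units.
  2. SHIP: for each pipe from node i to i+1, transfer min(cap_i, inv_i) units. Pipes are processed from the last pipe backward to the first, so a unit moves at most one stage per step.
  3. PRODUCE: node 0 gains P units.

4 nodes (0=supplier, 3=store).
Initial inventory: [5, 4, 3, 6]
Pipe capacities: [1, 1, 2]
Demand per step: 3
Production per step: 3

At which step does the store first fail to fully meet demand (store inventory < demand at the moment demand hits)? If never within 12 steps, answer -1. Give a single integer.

Step 1: demand=3,sold=3 ship[2->3]=2 ship[1->2]=1 ship[0->1]=1 prod=3 -> [7 4 2 5]
Step 2: demand=3,sold=3 ship[2->3]=2 ship[1->2]=1 ship[0->1]=1 prod=3 -> [9 4 1 4]
Step 3: demand=3,sold=3 ship[2->3]=1 ship[1->2]=1 ship[0->1]=1 prod=3 -> [11 4 1 2]
Step 4: demand=3,sold=2 ship[2->3]=1 ship[1->2]=1 ship[0->1]=1 prod=3 -> [13 4 1 1]
Step 5: demand=3,sold=1 ship[2->3]=1 ship[1->2]=1 ship[0->1]=1 prod=3 -> [15 4 1 1]
Step 6: demand=3,sold=1 ship[2->3]=1 ship[1->2]=1 ship[0->1]=1 prod=3 -> [17 4 1 1]
Step 7: demand=3,sold=1 ship[2->3]=1 ship[1->2]=1 ship[0->1]=1 prod=3 -> [19 4 1 1]
Step 8: demand=3,sold=1 ship[2->3]=1 ship[1->2]=1 ship[0->1]=1 prod=3 -> [21 4 1 1]
Step 9: demand=3,sold=1 ship[2->3]=1 ship[1->2]=1 ship[0->1]=1 prod=3 -> [23 4 1 1]
Step 10: demand=3,sold=1 ship[2->3]=1 ship[1->2]=1 ship[0->1]=1 prod=3 -> [25 4 1 1]
Step 11: demand=3,sold=1 ship[2->3]=1 ship[1->2]=1 ship[0->1]=1 prod=3 -> [27 4 1 1]
Step 12: demand=3,sold=1 ship[2->3]=1 ship[1->2]=1 ship[0->1]=1 prod=3 -> [29 4 1 1]
First stockout at step 4

4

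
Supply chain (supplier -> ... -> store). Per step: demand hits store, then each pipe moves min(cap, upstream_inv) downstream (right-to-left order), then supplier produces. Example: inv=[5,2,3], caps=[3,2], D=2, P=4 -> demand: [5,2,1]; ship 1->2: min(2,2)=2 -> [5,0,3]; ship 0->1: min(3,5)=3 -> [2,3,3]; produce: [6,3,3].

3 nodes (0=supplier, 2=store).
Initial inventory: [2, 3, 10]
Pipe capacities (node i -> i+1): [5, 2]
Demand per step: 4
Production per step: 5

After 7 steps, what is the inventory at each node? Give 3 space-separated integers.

Step 1: demand=4,sold=4 ship[1->2]=2 ship[0->1]=2 prod=5 -> inv=[5 3 8]
Step 2: demand=4,sold=4 ship[1->2]=2 ship[0->1]=5 prod=5 -> inv=[5 6 6]
Step 3: demand=4,sold=4 ship[1->2]=2 ship[0->1]=5 prod=5 -> inv=[5 9 4]
Step 4: demand=4,sold=4 ship[1->2]=2 ship[0->1]=5 prod=5 -> inv=[5 12 2]
Step 5: demand=4,sold=2 ship[1->2]=2 ship[0->1]=5 prod=5 -> inv=[5 15 2]
Step 6: demand=4,sold=2 ship[1->2]=2 ship[0->1]=5 prod=5 -> inv=[5 18 2]
Step 7: demand=4,sold=2 ship[1->2]=2 ship[0->1]=5 prod=5 -> inv=[5 21 2]

5 21 2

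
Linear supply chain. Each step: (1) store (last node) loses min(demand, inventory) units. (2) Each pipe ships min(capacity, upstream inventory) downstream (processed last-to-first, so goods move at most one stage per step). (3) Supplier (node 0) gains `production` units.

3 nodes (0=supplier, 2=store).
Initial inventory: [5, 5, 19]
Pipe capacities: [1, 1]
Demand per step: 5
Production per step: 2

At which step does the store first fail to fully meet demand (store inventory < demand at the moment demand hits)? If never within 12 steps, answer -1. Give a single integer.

Step 1: demand=5,sold=5 ship[1->2]=1 ship[0->1]=1 prod=2 -> [6 5 15]
Step 2: demand=5,sold=5 ship[1->2]=1 ship[0->1]=1 prod=2 -> [7 5 11]
Step 3: demand=5,sold=5 ship[1->2]=1 ship[0->1]=1 prod=2 -> [8 5 7]
Step 4: demand=5,sold=5 ship[1->2]=1 ship[0->1]=1 prod=2 -> [9 5 3]
Step 5: demand=5,sold=3 ship[1->2]=1 ship[0->1]=1 prod=2 -> [10 5 1]
Step 6: demand=5,sold=1 ship[1->2]=1 ship[0->1]=1 prod=2 -> [11 5 1]
Step 7: demand=5,sold=1 ship[1->2]=1 ship[0->1]=1 prod=2 -> [12 5 1]
Step 8: demand=5,sold=1 ship[1->2]=1 ship[0->1]=1 prod=2 -> [13 5 1]
Step 9: demand=5,sold=1 ship[1->2]=1 ship[0->1]=1 prod=2 -> [14 5 1]
Step 10: demand=5,sold=1 ship[1->2]=1 ship[0->1]=1 prod=2 -> [15 5 1]
Step 11: demand=5,sold=1 ship[1->2]=1 ship[0->1]=1 prod=2 -> [16 5 1]
Step 12: demand=5,sold=1 ship[1->2]=1 ship[0->1]=1 prod=2 -> [17 5 1]
First stockout at step 5

5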